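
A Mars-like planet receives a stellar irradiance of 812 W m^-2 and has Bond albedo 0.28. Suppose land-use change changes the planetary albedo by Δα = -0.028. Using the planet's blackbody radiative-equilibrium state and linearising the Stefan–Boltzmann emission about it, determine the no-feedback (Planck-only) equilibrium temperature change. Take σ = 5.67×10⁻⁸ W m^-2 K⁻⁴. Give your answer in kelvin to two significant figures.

2.2 K

Unperturbed T_e = [812.0·(1−0.28)/(4σ)]^¼ = 225.3 K.
The change in absorbed flux is Δ[S(1−α)/4] = −SΔα/4 = 5.684 W m^-2.
Planck response: λ_P = 4σT_e³ = 4·5.67×10⁻⁸·(225.3)³ = 2.595 W m^-2/K.
Hence the no-feedback warming is ΔF/(4σT_e³) = 2.19 K.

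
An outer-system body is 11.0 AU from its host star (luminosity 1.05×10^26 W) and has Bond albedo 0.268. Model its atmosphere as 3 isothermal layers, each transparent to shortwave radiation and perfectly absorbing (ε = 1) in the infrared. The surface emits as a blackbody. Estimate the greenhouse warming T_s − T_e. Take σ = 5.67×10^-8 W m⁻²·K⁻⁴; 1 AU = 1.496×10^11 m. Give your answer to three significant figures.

d = 11.0 × 1.496×10^11 m = 1.646×10^12 m.
Flux at the orbit: S = L/(4πd²) = 1.05×10^26/(4π·(1.65×10^12)²) = 3.086 W m⁻².
The effective emission temperature is T_e = [S(1−α)/(4σ)]^¼ = 56.18 K.
Surface: T_s = (4)^¼·T_e = 79.44 K.
Warming: T_s − T_e = 23.27 K.

23.3 kelvin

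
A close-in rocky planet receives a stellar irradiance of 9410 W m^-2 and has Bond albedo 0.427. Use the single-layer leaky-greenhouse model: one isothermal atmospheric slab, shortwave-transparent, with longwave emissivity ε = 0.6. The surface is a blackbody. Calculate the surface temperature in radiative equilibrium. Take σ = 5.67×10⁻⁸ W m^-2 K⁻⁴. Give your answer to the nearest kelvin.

429 kelvin

At the top of the atmosphere, σT_e⁴ = S(1−α)/4 = 1348 W m^-2, giving T_e = 392.7 K.
Surface balance with a leaky layer gives σT_s⁴ = σT_e⁴·2/(2−ε), so T_s = T_e·[2/(2−0.6)]^(1/4) = 429.3 K.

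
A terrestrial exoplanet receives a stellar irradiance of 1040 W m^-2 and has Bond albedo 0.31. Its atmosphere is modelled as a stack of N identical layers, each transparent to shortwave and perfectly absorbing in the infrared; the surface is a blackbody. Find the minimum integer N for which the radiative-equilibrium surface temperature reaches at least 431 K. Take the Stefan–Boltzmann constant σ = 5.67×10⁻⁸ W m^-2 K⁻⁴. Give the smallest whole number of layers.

10

Top-of-atmosphere balance: σT_e⁴ = S(1−α)/4 = 179.4 W m^-2 → T_e = 237.2 K.
T_s = (N+1)^(1/4)·T_e ≥ 431 K requires N+1 ≥ (T_s/T_e)⁴ = (431/237.2)⁴ = 10.906.
Rounding up, N = 10.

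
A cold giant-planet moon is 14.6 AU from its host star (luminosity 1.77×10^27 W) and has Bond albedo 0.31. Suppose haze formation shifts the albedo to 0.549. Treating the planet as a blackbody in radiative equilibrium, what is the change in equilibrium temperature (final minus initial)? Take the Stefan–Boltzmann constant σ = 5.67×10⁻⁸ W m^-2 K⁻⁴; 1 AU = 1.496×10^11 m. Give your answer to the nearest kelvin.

Orbital distance: d = 14.6 AU = 2.184×10^12 m.
Flux at the orbit: S = L/(4πd²) = 1.77×10^27/(4π·(2.18×10^12)²) = 29.53 W m^-2.
With α = 0.31, T₁ = 97.35 K.
Final:   T₂ = [S(1−0.549)/(4σ)]^(1/4) = 87.54 K.
Change: 87.54 − 97.35 = -9.818 K.

-10 K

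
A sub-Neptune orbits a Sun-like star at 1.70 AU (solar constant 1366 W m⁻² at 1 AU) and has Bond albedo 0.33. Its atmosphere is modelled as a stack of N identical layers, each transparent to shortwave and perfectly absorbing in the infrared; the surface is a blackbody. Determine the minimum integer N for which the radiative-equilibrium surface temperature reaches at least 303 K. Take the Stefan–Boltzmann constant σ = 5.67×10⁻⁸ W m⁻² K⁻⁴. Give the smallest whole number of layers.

6

Irradiance scales as 1/d², so S = 1366 W m⁻² × (1/1.70)² = 472.7 W m⁻².
The effective emission temperature is T_e = [S(1−α)/(4σ)]^¼ = 193.3 K.
T_s = (N+1)^(1/4)·T_e ≥ 303 K requires N+1 ≥ (T_s/T_e)⁴ = (303/193.3)⁴ = 6.037.
So N ≥ 5.037; the smallest integer is N = 6.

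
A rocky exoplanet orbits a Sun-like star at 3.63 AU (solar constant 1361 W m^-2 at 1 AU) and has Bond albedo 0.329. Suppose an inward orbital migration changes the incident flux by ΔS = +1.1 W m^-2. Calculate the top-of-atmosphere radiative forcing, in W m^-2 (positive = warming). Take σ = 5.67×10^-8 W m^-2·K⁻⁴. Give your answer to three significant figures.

Flux at the orbit: S = 1361/(3.63)² = 103.3 W m^-2.
TOA radiative forcing: ΔF = (1−α)ΔS/4 = 0.671·(+1.1)/4 = 0.1845 W m^-2.

0.185 W m^-2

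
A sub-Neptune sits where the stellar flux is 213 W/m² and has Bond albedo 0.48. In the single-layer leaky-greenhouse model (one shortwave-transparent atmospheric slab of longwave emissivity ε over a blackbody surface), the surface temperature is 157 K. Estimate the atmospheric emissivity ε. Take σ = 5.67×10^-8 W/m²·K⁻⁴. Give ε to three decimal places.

TOA balance gives T_e = 148.7 K.
T_s⁴ = T_e⁴·2/(2−ε) → ε = 2 − 2(T_e/T_s)⁴ = 2 − 2·(148.7/157)⁴ = 0.3924.

0.392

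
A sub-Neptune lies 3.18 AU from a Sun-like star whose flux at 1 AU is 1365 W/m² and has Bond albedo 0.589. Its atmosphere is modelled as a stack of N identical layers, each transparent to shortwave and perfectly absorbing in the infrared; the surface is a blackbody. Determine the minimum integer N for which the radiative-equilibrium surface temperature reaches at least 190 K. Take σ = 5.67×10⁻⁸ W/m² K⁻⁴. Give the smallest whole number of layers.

5

By the inverse-square law, S = 1365/3.18² = 135.0 W/m².
OLR = S(1−α)/4 = 13.87 W/m²; the top layer radiates at T_e = 125.1 K.
Need (N+1)T_e⁴ ≥ T_s⁴, i.e. N+1 ≥ (190/125.1)⁴ = 5.328.
So N ≥ 4.328; the smallest integer is N = 5.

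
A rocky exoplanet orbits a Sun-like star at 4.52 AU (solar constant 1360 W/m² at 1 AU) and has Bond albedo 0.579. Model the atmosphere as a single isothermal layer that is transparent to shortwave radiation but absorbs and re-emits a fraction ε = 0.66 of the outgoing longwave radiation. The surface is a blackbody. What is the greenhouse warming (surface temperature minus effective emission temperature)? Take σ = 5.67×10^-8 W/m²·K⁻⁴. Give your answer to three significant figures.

Irradiance scales as 1/d², so S = 1360 W/m² × (1/4.52)² = 66.57 W/m².
The planet radiates to space at T_e = [S(1−α)/(4σ)]^(1/4) = 105.4 K.
Surface balance with a leaky layer gives σT_s⁴ = σT_e⁴·2/(2−ε), so T_s = T_e·[2/(2−0.66)]^(1/4) = 116.5 K.
The atmosphere warms the surface by 11.10 K.

11.1 kelvin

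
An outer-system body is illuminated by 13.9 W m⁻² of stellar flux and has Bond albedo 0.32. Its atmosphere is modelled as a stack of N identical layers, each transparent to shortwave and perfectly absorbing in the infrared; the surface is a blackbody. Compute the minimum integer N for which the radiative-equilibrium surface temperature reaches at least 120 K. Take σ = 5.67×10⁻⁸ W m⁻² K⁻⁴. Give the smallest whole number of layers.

4

Top-of-atmosphere balance: σT_e⁴ = S(1−α)/4 = 2.363 W m⁻² → T_e = 80.35 K.
T_s = (N+1)^(1/4)·T_e ≥ 120 K requires N+1 ≥ (T_s/T_e)⁴ = (120/80.35)⁴ = 4.976.
So N ≥ 3.976; the smallest integer is N = 4.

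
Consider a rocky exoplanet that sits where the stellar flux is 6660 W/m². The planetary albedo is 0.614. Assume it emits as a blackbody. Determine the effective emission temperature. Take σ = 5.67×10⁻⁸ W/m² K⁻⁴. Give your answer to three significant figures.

326 kelvin

Averaging over the sphere, the absorbed flux is S(1−α)/4 = 642.7 W/m².
Balancing against σT⁴: T = (642.7/5.67×10⁻⁸)^(1/4) = 326.3 K.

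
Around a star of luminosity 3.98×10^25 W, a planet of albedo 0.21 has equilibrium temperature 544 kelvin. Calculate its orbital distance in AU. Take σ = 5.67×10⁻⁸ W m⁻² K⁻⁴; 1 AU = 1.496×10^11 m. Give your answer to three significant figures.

0.0750 AU

The flux needed for this T is 4σT⁴/(1−0.21) = 25140 W m⁻².
Then d = [L/(4πS)]^(1/2) = 1.122×10^10 m, i.e. 0.07502 AU.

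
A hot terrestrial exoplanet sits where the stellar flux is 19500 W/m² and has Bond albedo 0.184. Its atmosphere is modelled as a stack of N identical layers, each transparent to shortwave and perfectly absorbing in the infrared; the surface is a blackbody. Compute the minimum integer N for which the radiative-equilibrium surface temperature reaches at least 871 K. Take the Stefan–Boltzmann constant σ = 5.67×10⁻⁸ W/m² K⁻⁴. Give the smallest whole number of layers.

8

OLR = S(1−α)/4 = 3978 W/m²; the top layer radiates at T_e = 514.7 K.
Need (N+1)T_e⁴ ≥ T_s⁴, i.e. N+1 ≥ (871/514.7)⁴ = 8.203.
So N ≥ 7.203; the smallest integer is N = 8.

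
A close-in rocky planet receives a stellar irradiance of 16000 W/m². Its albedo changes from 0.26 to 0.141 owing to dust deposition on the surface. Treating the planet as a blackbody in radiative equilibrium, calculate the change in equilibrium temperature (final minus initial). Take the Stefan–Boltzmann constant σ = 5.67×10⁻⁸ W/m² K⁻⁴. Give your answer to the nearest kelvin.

With α = 0.26, T₁ = 478.0 K.
Final:   T₂ = [S(1−0.141)/(4σ)]^(1/4) = 496.2 K.
ΔT = T₂ − T₁ = 18.16 K.

18 K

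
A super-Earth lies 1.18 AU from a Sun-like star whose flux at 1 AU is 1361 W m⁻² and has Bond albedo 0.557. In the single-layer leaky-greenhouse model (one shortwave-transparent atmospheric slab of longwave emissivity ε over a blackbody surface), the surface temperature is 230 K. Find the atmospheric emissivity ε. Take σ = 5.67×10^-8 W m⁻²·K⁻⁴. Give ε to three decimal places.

Flux at the orbit: S = 1361/(1.18)² = 977.4 W m⁻².
TOA balance gives T_e = 209.0 K.
Since (2−ε)/2 = (T_e/T_s)⁴ = 0.6822, ε = 0.6355.

0.636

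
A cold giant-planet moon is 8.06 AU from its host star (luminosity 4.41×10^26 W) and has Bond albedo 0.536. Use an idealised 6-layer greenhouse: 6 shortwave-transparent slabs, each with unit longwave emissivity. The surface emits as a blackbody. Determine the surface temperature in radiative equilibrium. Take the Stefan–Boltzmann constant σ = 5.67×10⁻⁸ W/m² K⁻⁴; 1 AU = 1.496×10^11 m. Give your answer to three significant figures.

d = 8.06 × 1.496×10^11 m = 1.206×10^12 m.
S = L/(4πd²) = 24.14 W/m².
The effective emission temperature is T_e = [S(1−α)/(4σ)]^¼ = 83.83 K.
Layer-by-layer balance gives σT_s⁴ = (N+1)σT_e⁴, so T_s = 7^¼·83.83 = 136.4 K.

136 K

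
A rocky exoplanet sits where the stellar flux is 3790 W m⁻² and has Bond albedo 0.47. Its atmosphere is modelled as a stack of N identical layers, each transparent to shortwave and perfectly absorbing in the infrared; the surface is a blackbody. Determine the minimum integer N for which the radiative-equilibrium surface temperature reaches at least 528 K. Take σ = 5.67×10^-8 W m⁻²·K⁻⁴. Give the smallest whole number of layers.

8

OLR = S(1−α)/4 = 502.2 W m⁻²; the top layer radiates at T_e = 306.8 K.
Since T_s⁴ = (N+1)T_e⁴, we need N ≥ (T_s/T_e)⁴ − 1 = 7.775.
Rounding up, N = 8.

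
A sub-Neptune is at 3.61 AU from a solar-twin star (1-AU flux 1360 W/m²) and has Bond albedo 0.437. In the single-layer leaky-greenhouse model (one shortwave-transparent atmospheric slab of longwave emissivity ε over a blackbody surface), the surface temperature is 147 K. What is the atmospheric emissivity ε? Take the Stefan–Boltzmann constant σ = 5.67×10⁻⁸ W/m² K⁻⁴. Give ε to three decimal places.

Flux at the orbit: S = 1360/(3.61)² = 104.4 W/m².
Effective temperature: T_e = [S(1−α)/(4σ)]^(1/4) = 126.9 K.
Inverting T_s⁴ = 2T_e⁴/(2−ε): (T_e/T_s)⁴ = 0.5548, so ε = 2(1 − 0.5548) = 0.8904.

0.890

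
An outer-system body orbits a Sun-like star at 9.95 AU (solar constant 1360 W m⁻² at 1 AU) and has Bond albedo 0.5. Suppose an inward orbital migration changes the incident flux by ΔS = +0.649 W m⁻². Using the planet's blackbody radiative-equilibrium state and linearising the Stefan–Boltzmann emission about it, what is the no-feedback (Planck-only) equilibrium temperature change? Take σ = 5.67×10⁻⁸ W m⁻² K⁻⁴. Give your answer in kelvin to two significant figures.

By the inverse-square law, S = 1360/9.95² = 13.74 W m⁻².
Unperturbed T_e = [13.74·(1−0.5)/(4σ)]^¼ = 74.18 K.
ΔF = Δ[S(1−α)]/4 = (1−0.5)·+0.649/4 = 0.08113 W m⁻².
The Planck feedback parameter is 4σT_e³ = 0.09259 W m⁻²/K.
ΔT₀ = ΔF/λ_P = 0.08113/0.09259 = 0.876 K.

0.88 K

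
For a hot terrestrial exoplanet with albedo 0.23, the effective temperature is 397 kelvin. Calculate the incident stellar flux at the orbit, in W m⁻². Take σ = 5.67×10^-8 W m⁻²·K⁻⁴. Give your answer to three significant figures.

Invert the energy balance for S: S = 4σT⁴/(1−α).
The emitted flux is σT⁴ = 1408 W m⁻².
S = 4·1408/0.77 = 7317 W m⁻².

7320 W m⁻²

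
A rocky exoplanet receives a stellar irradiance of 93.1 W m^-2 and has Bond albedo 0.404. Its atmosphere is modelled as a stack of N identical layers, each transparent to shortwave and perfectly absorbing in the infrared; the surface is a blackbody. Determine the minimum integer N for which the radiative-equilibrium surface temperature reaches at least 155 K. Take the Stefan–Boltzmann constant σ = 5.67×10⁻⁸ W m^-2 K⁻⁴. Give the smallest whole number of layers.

The effective emission temperature is T_e = [S(1−α)/(4σ)]^¼ = 125.1 K.
Since T_s⁴ = (N+1)T_e⁴, we need N ≥ (T_s/T_e)⁴ − 1 = 1.359.
The minimum whole number is N = 2.

2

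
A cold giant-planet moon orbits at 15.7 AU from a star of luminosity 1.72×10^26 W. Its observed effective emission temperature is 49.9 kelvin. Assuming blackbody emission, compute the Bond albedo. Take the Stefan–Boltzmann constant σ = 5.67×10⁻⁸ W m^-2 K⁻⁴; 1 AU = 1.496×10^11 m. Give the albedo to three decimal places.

Orbital distance: d = 15.7 AU = 2.349×10^12 m.
S = L/(4πd²) = 2.481 W m^-2.
From σT⁴ = S(1−α)/4 we invert for α: 1−α = 4σT⁴/S.
σT⁴ = 0.3515 W m^-2, so 4σT⁴ = 1.406 W m^-2.
Hence α = 1 − 1.406/2.481 = 0.4333.

0.433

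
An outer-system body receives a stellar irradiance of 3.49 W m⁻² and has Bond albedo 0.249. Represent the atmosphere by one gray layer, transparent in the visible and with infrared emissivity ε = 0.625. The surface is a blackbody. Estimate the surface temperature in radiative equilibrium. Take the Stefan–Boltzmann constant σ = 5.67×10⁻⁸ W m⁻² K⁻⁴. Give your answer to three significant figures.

The planet radiates to space at T_e = [S(1−α)/(4σ)]^(1/4) = 58.30 K.
For a single slab of emissivity ε, T_s⁴ = 2T_e⁴/(2−ε); thus T_s = 58.30·(1.455)^(1/4) = 64.03 K.

64.0 K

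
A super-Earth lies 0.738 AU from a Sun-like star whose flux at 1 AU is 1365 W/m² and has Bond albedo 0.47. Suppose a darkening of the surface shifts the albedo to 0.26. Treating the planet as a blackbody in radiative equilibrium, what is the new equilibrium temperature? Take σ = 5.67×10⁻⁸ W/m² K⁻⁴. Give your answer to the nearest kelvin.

Irradiance scales as 1/d², so S = 1365 W/m² × (1/0.738)² = 2506 W/m².
New equilibrium: T₂ = [(1−0.26)·2506/(4σ)]^(1/4) = 300.7 K.

301 K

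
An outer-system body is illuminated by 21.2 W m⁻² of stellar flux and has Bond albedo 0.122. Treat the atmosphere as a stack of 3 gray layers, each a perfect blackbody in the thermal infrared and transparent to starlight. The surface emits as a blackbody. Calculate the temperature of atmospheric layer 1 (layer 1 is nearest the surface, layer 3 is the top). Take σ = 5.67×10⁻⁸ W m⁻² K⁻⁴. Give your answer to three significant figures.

125 kelvin

The effective emission temperature is T_e = [S(1−α)/(4σ)]^¼ = 95.18 K.
In the N-layer model, layer k (counted from the surface) has T_k = (N+1−k)^(1/4)·T_e.
T_1 = (3)^(1/4)·95.18 = 125.3 K.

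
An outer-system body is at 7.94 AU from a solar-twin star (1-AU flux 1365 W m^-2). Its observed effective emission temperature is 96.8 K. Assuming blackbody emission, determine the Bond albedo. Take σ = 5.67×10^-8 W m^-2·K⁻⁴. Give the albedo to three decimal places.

0.080

Irradiance scales as 1/d², so S = 1365 W m^-2 × (1/7.94)² = 21.65 W m^-2.
Rearranging the radiative balance, α = 1 − 4σT⁴/S.
σT⁴ = 4.978 W m^-2, so 4σT⁴ = 19.91 W m^-2.
Hence α = 1 − 19.91/21.65 = 0.0803.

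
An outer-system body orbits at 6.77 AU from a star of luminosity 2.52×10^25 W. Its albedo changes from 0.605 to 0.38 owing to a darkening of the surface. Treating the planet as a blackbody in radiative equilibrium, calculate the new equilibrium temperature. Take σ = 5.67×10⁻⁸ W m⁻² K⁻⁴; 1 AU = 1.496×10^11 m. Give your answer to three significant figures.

Orbital distance: d = 6.77 AU = 1.013×10^12 m.
S = L/(4πd²) = 1.955 W m⁻².
New equilibrium: T₂ = [(1−0.38)·1.955/(4σ)]^(1/4) = 48.08 K.

48.1 kelvin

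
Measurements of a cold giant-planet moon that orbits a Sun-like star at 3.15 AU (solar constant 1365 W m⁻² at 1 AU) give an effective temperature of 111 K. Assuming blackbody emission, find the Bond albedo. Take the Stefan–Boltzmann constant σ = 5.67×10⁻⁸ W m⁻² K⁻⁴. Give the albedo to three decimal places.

0.750

Flux at the orbit: S = 1365/(3.15)² = 137.6 W m⁻².
Rearranging the radiative balance, α = 1 − 4σT⁴/S.
4σT⁴ = 4·5.67×10⁻⁸·(111)⁴ = 34.43 W m⁻².
1−α = 34.43/137.6 = 0.2503, so α = 0.7497.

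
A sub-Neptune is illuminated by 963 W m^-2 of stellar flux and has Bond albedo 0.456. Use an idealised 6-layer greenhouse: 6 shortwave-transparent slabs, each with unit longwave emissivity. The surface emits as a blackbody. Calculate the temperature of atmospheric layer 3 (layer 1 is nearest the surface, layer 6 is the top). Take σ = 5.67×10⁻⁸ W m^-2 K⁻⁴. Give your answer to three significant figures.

310 K

OLR = S(1−α)/4 = 131.0 W m^-2; the top layer radiates at T_e = 219.2 K.
Each opaque layer satisfies 2T_j⁴ = T_{j−1}⁴ + T_{j+1}⁴, giving T_k⁴ = (N+1−k)T_e⁴.
With k = 3: T_3 = (6+1−3)^¼·219.2 K = 310.0 K.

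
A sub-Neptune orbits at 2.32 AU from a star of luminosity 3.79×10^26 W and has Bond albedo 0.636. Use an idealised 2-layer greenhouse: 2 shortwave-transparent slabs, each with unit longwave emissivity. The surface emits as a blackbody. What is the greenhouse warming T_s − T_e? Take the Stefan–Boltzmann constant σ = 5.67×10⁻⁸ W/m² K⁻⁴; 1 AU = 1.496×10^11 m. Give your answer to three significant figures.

44.8 K

d = 2.32 × 1.496×10^11 m = 3.471×10^11 m.
Flux at the orbit: S = L/(4πd²) = 3.79×10^26/(4π·(3.47×10^11)²) = 250.4 W/m².
Top-of-atmosphere balance: σT_e⁴ = S(1−α)/4 = 22.78 W/m² → T_e = 141.6 K.
Surface: T_s = (3)^¼·T_e = 186.3 K.
Warming: T_s − T_e = 44.75 K.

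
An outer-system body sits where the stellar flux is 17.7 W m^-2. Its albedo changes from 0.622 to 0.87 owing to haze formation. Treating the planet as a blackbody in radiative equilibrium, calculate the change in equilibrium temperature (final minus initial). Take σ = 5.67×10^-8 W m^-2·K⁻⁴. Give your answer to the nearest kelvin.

With α = 0.622, T₁ = 73.70 K.
After:  T₂ = [17.70·0.13/(4σ)]^(1/4) = 56.44 K.
Change: 56.44 − 73.70 = -17.26 K.

-17 kelvin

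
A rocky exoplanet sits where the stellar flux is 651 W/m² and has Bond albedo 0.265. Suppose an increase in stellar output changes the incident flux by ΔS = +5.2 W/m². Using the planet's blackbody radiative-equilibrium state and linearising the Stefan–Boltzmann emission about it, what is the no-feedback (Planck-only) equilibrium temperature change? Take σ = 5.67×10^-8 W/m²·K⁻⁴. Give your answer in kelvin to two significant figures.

0.43 K

The baseline emission temperature is T_e = 214.3 K.
Only a fraction (1−α) is absorbed and it's spread over 4πR², so ΔF = (1−α)ΔS/4 = 0.9555 W/m².
The Planck feedback parameter is 4σT_e³ = 2.233 W/m²/K.
ΔT₀ = ΔF/λ_P = 0.9555/2.233 = 0.428 K.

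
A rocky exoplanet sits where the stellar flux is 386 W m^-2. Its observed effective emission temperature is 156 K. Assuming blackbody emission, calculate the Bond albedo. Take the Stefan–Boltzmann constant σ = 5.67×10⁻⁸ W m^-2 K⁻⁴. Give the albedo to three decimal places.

Energy balance: S(1−α)/4 = σT⁴, so 1−α = 4σT⁴/S.
4σT⁴ = 4·5.67×10⁻⁸·(156)⁴ = 134.3 W m^-2.
1−α = 134.3/386.0 = 0.3480, so α = 0.6520.

0.652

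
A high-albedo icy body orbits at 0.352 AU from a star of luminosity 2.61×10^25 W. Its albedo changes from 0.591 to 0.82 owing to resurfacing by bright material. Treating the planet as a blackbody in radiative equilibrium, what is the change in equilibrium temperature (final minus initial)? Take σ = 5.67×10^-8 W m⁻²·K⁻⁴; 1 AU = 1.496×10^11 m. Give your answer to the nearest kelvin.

-36 kelvin

d = 0.352 × 1.496×10^11 m = 5.266×10^10 m.
S = L/(4πd²) = 749.0 W m⁻².
With α = 0.591, T₁ = 191.7 K.
After:  T₂ = [749.0·0.18/(4σ)]^(1/4) = 156.1 K.
ΔT = T₂ − T₁ = -35.56 K.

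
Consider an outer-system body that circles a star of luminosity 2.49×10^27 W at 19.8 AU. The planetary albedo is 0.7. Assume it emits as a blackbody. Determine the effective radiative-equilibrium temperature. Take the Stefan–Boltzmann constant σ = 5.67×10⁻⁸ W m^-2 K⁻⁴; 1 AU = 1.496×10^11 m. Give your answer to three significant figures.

Orbital distance: d = 19.8 AU = 2.962×10^12 m.
Flux at the orbit: S = L/(4πd²) = 2.49×10^27/(4π·(2.96×10^12)²) = 22.58 W m^-2.
The planet absorbs (1−α)S over its disc πR² and re-emits over 4πR², so the mean absorbed flux is (1−0.7)·22.58/4 = 1.694 W m^-2.
Balancing against σT⁴: T = (1.694/5.67×10⁻⁸)^(1/4) = 73.93 K.

73.9 K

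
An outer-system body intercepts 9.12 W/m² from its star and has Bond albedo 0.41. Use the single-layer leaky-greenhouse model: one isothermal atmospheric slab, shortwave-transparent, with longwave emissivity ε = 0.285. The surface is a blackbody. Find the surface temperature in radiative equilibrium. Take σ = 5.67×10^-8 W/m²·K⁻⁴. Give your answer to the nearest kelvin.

73 kelvin

At the top of the atmosphere, σT_e⁴ = S(1−α)/4 = 1.345 W/m², giving T_e = 69.79 K.
Surface balance with a leaky layer gives σT_s⁴ = σT_e⁴·2/(2−ε), so T_s = T_e·[2/(2−0.285)]^(1/4) = 72.53 K.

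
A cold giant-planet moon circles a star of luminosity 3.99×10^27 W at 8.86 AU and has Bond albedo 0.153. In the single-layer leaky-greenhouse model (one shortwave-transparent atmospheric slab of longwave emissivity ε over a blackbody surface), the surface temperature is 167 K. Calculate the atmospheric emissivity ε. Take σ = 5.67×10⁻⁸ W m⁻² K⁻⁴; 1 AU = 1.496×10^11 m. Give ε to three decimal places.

d = 8.86 × 1.496×10^11 m = 1.325×10^12 m.
S = L/(4πd²) = 180.7 W m⁻².
TOA balance gives T_e = 161.2 K.
Inverting T_s⁴ = 2T_e⁴/(2−ε): (T_e/T_s)⁴ = 0.8678, so ε = 2(1 − 0.8678) = 0.2645.

0.264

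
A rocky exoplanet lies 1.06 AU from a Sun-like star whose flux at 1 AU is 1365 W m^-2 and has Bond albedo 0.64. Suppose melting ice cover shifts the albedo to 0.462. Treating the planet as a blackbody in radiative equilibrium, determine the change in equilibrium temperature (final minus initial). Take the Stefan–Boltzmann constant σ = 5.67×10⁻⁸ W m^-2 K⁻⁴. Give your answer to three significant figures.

By the inverse-square law, S = 1365/1.06² = 1215 W m^-2.
Before: T₁ = [1215·0.36/(4σ)]^(1/4) = 209.6 K.
After:  T₂ = [1215·0.538/(4σ)]^(1/4) = 231.7 K.
Change: 231.7 − 209.6 = 22.14 K.

22.1 kelvin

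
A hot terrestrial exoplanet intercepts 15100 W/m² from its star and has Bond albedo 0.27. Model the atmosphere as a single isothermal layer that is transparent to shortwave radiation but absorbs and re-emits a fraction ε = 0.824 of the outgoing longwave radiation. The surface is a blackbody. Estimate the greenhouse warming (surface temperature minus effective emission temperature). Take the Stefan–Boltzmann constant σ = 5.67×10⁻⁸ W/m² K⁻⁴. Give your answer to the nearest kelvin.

Effective emission temperature (TOA balance): σT_e⁴ = S(1−α)/4 = 2756 W/m² → T_e = 469.5 K.
For a single slab of emissivity ε, T_s⁴ = 2T_e⁴/(2−ε); thus T_s = 469.5·(1.701)^(1/4) = 536.2 K.
Greenhouse warming: T_s − T_e = 66.66 K.

67 kelvin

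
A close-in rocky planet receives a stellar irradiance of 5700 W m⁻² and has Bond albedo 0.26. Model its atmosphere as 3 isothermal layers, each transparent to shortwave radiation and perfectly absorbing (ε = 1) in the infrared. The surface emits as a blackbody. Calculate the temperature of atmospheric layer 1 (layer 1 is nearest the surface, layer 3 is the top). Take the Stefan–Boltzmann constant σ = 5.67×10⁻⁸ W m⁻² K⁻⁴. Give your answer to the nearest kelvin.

OLR = S(1−α)/4 = 1054 W m⁻²; the top layer radiates at T_e = 369.3 K.
Each opaque layer satisfies 2T_j⁴ = T_{j−1}⁴ + T_{j+1}⁴, giving T_k⁴ = (N+1−k)T_e⁴.
T_1 = (3)^(1/4)·369.3 = 486.0 K.

486 K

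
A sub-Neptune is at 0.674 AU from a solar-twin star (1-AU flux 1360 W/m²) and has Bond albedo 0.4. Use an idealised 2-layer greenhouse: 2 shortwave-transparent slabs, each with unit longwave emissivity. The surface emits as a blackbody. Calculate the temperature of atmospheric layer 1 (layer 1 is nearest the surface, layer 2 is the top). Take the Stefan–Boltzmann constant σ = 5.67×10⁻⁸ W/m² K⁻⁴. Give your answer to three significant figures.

355 K

Irradiance scales as 1/d², so S = 1360 W/m² × (1/0.674)² = 2994 W/m².
Top-of-atmosphere balance: σT_e⁴ = S(1−α)/4 = 449.1 W/m² → T_e = 298.3 K.
Each opaque layer satisfies 2T_j⁴ = T_{j−1}⁴ + T_{j+1}⁴, giving T_k⁴ = (N+1−k)T_e⁴.
T_1 = (2)^(1/4)·298.3 = 354.8 K.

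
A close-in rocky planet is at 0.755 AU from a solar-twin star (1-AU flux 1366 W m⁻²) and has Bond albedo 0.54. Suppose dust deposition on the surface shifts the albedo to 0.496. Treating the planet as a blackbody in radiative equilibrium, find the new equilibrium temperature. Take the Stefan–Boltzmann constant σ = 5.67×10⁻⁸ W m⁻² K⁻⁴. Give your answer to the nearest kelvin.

270 kelvin

Irradiance scales as 1/d², so S = 1366 W m⁻² × (1/0.755)² = 2396 W m⁻².
T₂ = [S(1−α₂)/(4σ)]^(1/4) = [2396·0.504/(4σ)]^(1/4) = 270.1 K.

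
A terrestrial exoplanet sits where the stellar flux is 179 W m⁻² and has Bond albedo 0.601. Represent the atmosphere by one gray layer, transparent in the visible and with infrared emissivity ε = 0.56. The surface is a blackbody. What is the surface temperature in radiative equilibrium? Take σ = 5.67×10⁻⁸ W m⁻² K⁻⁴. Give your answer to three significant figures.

145 K

Effective emission temperature (TOA balance): σT_e⁴ = S(1−α)/4 = 17.86 W m⁻² → T_e = 133.2 K.
Surface balance with a leaky layer gives σT_s⁴ = σT_e⁴·2/(2−ε), so T_s = T_e·[2/(2−0.56)]^(1/4) = 144.6 K.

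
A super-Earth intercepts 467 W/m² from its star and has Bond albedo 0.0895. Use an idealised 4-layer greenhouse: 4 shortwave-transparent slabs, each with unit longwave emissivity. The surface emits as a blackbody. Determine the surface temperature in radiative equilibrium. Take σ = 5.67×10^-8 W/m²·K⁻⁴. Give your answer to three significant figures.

311 kelvin

OLR = S(1−α)/4 = 106.3 W/m²; the top layer radiates at T_e = 208.1 K.
With N = 4 opaque layers, T_s = (N+1)^(1/4)·T_e = 5^(1/4)·208.1 = 311.2 K.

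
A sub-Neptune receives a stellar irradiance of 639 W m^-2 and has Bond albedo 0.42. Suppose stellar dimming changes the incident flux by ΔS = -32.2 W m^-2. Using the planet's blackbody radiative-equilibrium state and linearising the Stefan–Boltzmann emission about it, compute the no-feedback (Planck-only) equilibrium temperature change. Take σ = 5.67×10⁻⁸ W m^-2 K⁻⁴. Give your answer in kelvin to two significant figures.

Unperturbed T_e = [639.0·(1−0.42)/(4σ)]^¼ = 201.1 K.
TOA radiative forcing: ΔF = (1−α)ΔS/4 = 0.58·(-32.2)/4 = -4.669 W m^-2.
The Planck feedback parameter is 4σT_e³ = 1.843 W m^-2/K.
ΔT₀ = ΔF/λ_P = -4.669/1.843 = -2.53 K.

-2.5 kelvin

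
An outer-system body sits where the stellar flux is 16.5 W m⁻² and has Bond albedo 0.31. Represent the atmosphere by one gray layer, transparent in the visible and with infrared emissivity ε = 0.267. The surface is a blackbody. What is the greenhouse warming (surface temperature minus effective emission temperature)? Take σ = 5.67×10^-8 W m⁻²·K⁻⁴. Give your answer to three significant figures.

3.07 kelvin

At the top of the atmosphere, σT_e⁴ = S(1−α)/4 = 2.846 W m⁻², giving T_e = 84.17 K.
For a single slab of emissivity ε, T_s⁴ = 2T_e⁴/(2−ε); thus T_s = 84.17·(1.154)^(1/4) = 87.24 K.
T_s − T_e = 87.24 − 84.17 = 3.070 K.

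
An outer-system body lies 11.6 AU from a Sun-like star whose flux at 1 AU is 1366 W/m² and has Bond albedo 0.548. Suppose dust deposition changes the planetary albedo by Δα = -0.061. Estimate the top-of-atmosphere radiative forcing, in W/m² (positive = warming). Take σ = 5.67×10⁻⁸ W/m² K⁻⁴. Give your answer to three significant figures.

Flux at the orbit: S = 1366/(11.6)² = 10.15 W/m².
ΔF = −(S/4)Δα = −(10.15/4)×(-0.061) = 0.1548 W/m².

0.155 W/m²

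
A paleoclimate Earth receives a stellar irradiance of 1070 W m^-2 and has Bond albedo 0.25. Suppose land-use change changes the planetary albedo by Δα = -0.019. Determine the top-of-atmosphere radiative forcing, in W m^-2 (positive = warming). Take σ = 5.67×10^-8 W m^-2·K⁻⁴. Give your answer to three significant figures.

5.08 W m^-2

The change in absorbed flux is Δ[S(1−α)/4] = −SΔα/4 = 5.082 W m^-2.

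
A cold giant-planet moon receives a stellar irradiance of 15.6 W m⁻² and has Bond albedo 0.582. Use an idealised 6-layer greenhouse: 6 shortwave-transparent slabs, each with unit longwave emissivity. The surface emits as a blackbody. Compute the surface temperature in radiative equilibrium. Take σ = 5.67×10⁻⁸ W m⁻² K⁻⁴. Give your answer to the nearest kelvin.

119 kelvin

Top-of-atmosphere balance: σT_e⁴ = S(1−α)/4 = 1.630 W m⁻² → T_e = 73.23 K.
For an N-layer opaque stack, T_s⁴ = (N+1)T_e⁴, hence T_s = (7)^(1/4)×73.23 K = 119.1 K.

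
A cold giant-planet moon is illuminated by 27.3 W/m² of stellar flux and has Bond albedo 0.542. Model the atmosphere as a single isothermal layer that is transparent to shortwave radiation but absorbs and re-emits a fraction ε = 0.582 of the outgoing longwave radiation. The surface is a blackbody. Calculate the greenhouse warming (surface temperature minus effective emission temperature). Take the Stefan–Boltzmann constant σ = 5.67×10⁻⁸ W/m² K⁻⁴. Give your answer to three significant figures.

At the top of the atmosphere, σT_e⁴ = S(1−α)/4 = 3.126 W/m², giving T_e = 86.17 K.
For a single slab of emissivity ε, T_s⁴ = 2T_e⁴/(2−ε); thus T_s = 86.17·(1.41)^(1/4) = 93.90 K.
Greenhouse warming: T_s − T_e = 7.736 K.

7.74 K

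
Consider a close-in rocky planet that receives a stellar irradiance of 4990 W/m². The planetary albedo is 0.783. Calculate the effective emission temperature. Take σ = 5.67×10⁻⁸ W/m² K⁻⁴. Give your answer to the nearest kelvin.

263 kelvin

Absorbed flux (global mean): S(1−α)/4 = 4990·0.217/4 = 270.7 W/m².
Set σT⁴ = 270.7 → T = (270.7/σ)^(1/4) = 262.9 K.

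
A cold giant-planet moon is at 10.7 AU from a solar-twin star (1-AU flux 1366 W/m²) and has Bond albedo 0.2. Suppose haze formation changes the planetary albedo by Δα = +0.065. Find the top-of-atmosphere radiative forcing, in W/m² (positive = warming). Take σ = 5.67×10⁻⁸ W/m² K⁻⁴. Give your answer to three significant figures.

-0.194 W/m²

Irradiance scales as 1/d², so S = 1366 W/m² × (1/10.7)² = 11.93 W/m².
The change in absorbed flux is Δ[S(1−α)/4] = −SΔα/4 = -0.1939 W/m².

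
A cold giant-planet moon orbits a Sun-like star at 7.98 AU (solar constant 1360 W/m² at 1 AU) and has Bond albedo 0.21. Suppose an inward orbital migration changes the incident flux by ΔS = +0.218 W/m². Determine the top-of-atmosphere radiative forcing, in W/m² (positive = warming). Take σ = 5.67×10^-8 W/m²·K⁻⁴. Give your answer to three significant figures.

By the inverse-square law, S = 1360/7.98² = 21.36 W/m².
TOA radiative forcing: ΔF = (1−α)ΔS/4 = 0.79·(+0.218)/4 = 0.04306 W/m².

0.0431 W/m²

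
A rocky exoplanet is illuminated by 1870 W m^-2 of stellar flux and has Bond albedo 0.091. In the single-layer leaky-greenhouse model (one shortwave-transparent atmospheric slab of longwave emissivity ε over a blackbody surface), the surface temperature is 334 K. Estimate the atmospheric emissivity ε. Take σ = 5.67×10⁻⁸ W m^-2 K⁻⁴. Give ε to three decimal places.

0.796

First, T_e = [1870·(1−0.091)/(4σ)]^(1/4) = 294.2 K.
Inverting T_s⁴ = 2T_e⁴/(2−ε): (T_e/T_s)⁴ = 0.6022, so ε = 2(1 − 0.6022) = 0.7955.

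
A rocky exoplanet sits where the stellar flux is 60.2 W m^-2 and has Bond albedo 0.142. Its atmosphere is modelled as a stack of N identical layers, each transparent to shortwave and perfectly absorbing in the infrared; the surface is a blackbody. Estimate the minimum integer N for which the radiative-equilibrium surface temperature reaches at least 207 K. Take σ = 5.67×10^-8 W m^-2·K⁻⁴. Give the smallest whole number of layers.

OLR = S(1−α)/4 = 12.91 W m^-2; the top layer radiates at T_e = 122.8 K.
Need (N+1)T_e⁴ ≥ T_s⁴, i.e. N+1 ≥ (207/122.8)⁴ = 8.062.
The minimum whole number is N = 8.

8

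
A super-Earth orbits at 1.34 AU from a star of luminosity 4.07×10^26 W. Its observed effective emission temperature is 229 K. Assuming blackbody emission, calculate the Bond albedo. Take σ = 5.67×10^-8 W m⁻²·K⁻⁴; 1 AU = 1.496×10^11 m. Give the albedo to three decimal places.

d = 1.34 × 1.496×10^11 m = 2.005×10^11 m.
Flux at the orbit: S = L/(4πd²) = 4.07×10^26/(4π·(2.00×10^11)²) = 806.0 W m⁻².
From σT⁴ = S(1−α)/4 we invert for α: 1−α = 4σT⁴/S.
4σT⁴ = 4·5.67×10⁻⁸·(229)⁴ = 623.7 W m⁻².
Hence α = 1 − 623.7/806.0 = 0.2261.

0.226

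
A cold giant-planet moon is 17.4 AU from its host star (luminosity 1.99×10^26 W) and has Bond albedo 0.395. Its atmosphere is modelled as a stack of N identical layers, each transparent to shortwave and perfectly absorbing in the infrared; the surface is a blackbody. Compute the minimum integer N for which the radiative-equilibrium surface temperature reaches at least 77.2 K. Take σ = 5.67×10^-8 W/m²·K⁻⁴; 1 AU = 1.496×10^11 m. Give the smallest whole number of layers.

d = 17.4 × 1.496×10^11 m = 2.603×10^12 m.
Flux at the orbit: S = L/(4πd²) = 1.99×10^26/(4π·(2.60×10^12)²) = 2.337 W/m².
The effective emission temperature is T_e = [S(1−α)/(4σ)]^¼ = 49.97 K.
Since T_s⁴ = (N+1)T_e⁴, we need N ≥ (T_s/T_e)⁴ − 1 = 4.697.
So N ≥ 4.697; the smallest integer is N = 5.

5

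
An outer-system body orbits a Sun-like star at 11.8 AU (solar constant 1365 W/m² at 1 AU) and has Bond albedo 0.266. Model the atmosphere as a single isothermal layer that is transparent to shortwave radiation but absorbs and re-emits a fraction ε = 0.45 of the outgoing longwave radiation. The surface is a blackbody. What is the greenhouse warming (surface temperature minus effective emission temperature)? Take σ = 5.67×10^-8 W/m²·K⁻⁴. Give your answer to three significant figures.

4.94 K

Irradiance scales as 1/d², so S = 1365 W/m² × (1/11.8)² = 9.803 W/m².
At the top of the atmosphere, σT_e⁴ = S(1−α)/4 = 1.799 W/m², giving T_e = 75.05 K.
The surface balance (absorbed SW + ε·downward IR = σT_s⁴) with T_a⁴ = T_s⁴/2 reduces to T_s = T_e·[2/(2−ε)]^¼ = 79.99 K.
Greenhouse warming: T_s − T_e = 4.938 K.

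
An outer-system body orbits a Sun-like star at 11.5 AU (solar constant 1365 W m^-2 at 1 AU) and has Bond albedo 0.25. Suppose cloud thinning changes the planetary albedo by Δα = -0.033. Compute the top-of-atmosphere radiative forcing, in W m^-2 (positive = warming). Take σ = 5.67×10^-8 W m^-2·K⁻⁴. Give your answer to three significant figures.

By the inverse-square law, S = 1365/11.5² = 10.32 W m^-2.
The change in absorbed flux is Δ[S(1−α)/4] = −SΔα/4 = 0.08515 W m^-2.

0.0852 W m^-2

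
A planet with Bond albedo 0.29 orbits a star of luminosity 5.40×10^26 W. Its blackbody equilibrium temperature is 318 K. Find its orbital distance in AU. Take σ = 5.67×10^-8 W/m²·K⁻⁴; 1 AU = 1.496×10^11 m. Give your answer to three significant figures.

0.767 AU

Required flux: S = 4σT⁴/(1−α) = 3267 W/m².
From L = 4πd²S, d = √(5.40×10^26/(4π·3267)) = 1.147×10^11 m = 0.7667 AU.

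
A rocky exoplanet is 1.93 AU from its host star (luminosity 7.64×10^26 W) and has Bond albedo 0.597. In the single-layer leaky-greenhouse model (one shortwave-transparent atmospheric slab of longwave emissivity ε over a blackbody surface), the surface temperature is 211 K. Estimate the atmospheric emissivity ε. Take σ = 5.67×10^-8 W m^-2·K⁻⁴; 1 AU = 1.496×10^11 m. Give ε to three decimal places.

d = 1.93 × 1.496×10^11 m = 2.887×10^11 m.
Flux at the orbit: S = L/(4πd²) = 7.64×10^26/(4π·(2.89×10^11)²) = 729.3 W m^-2.
TOA balance gives T_e = 189.7 K.
Since (2−ε)/2 = (T_e/T_s)⁴ = 0.6538, ε = 0.6924.

0.692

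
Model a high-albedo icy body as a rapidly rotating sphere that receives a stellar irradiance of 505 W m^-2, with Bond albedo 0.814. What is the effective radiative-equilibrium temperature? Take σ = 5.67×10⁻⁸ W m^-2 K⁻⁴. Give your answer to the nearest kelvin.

Absorbed flux (global mean): S(1−α)/4 = 505.0·0.186/4 = 23.48 W m^-2.
Set σT⁴ = 23.48 → T = (23.48/σ)^(1/4) = 142.7 K.

143 kelvin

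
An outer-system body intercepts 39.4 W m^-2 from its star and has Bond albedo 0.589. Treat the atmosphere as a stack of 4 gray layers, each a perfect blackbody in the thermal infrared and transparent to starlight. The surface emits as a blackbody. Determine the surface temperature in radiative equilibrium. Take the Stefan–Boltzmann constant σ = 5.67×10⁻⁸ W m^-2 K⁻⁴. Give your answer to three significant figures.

137 K

OLR = S(1−α)/4 = 4.048 W m^-2; the top layer radiates at T_e = 91.92 K.
Layer-by-layer balance gives σT_s⁴ = (N+1)σT_e⁴, so T_s = 5^¼·91.92 = 137.5 K.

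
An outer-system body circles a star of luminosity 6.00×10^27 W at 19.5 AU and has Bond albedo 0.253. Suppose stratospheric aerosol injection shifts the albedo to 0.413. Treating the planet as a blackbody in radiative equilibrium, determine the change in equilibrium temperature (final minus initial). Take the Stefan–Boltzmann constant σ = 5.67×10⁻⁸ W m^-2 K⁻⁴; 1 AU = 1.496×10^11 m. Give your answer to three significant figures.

Orbital distance: d = 19.5 AU = 2.917×10^12 m.
Flux at the orbit: S = L/(4πd²) = 6.00×10^27/(4π·(2.92×10^12)²) = 56.11 W m^-2.
Before: T₁ = [56.11·0.747/(4σ)]^(1/4) = 116.6 K.
Final:   T₂ = [S(1−0.413)/(4σ)]^(1/4) = 109.8 K.
Change: 109.8 − 116.6 = -6.818 K.

-6.82 K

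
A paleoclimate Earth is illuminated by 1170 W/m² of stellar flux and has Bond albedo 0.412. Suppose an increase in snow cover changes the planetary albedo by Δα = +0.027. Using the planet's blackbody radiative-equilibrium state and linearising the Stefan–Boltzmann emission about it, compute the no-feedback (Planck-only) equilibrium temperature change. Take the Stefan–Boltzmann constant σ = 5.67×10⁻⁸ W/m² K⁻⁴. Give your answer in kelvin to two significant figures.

The baseline emission temperature is T_e = 234.7 K.
TOA radiative forcing: ΔF = −S·Δα/4 = −1170·(+0.027)/4 = -7.897 W/m².
The Planck feedback parameter is 4σT_e³ = 2.931 W/m²/K.
So ΔT₀ = -7.897/2.931 = -2.69 K.

-2.7 K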